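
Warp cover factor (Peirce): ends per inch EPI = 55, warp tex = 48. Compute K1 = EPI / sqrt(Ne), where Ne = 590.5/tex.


Formula: K1 = EPI / sqrt(Ne), with Ne = 590.5 / tex_warp
Step 1: Ne = 590.5 / 48 = 12.302
Step 2: sqrt(Ne) = sqrt(12.302) = 3.5074
Step 3: K1 = 55 / 3.5074 = 15.7

15.7


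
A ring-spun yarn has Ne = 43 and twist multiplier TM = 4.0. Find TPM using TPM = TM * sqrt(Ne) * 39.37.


Formula: TPM = TM * sqrt(Ne) * 39.37
Step 1: sqrt(Ne) = sqrt(43) = 6.5574
Step 2: TM * sqrt(Ne) = 4.0 * 6.5574 = 26.2296
Step 3: TPM = 26.2296 * 39.37 = 1033 twists/m

1033 twists/m


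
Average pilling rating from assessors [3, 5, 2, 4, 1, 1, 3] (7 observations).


Formula: Mean = sum / count
Sum = 3 + 5 + 2 + 4 + 1 + 1 + 3 = 19
Mean = 19 / 7 = 2.7

2.7


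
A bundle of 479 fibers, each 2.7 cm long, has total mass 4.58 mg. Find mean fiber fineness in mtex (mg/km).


Formula: fineness (mtex) = mass (mg) / total length (km) = (mass_mg / total_length_m) * 1000
Step 1: Convert fiber length: 2.7 cm = 0.027 m
Step 2: Total fiber length = 479 * 0.027 = 12.933 m
Step 3: Linear density = 4.58 mg / 12.933 m = 0.3541 mg/m
Step 4: fineness = 0.3541 * 1000 = 354.1 mtex

354.1 mtex


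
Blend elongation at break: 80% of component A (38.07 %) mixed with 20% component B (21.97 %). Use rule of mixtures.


Formula: Blend property = (fraction_A * property_A) + (fraction_B * property_B)
Step 1: Contribution A = 80/100 * 38.07 % = 30.456 %
Step 2: Contribution B = 20/100 * 21.97 % = 4.394 %
Step 3: Blend elongation at break = 30.456 + 4.394 = 34.85 %

34.85 %


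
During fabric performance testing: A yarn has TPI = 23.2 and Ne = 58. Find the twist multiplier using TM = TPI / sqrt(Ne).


Formula: TM = TPI / sqrt(Ne)
Step 1: sqrt(Ne) = sqrt(58) = 7.6158
Step 2: TM = 23.2 / 7.6158 = 3.05

3.05 TM


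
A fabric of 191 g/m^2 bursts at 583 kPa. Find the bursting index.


Formula: Bursting Index = Bursting Strength / Fabric GSM
BI = 583 kPa / 191 g/m^2
BI = 3.052 kPa/(g/m^2)

3.052 kPa/(g/m^2)


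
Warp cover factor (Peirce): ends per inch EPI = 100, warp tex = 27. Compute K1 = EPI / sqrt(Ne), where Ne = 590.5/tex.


Formula: K1 = EPI / sqrt(Ne), with Ne = 590.5 / tex_warp
Step 1: Ne = 590.5 / 27 = 21.87
Step 2: sqrt(Ne) = sqrt(21.87) = 4.6765
Step 3: K1 = 100 / 4.6765 = 21.4

21.4


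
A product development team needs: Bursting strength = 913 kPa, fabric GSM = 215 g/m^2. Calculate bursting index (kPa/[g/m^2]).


Formula: Bursting Index = Bursting Strength / Fabric GSM
BI = 913 kPa / 215 g/m^2
BI = 4.247 kPa/(g/m^2)

4.247 kPa/(g/m^2)


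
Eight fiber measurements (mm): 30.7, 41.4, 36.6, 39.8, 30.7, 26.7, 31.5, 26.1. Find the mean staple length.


Formula: Mean = sum of lengths / count
Sum = 30.7 + 41.4 + 36.6 + 39.8 + 30.7 + 26.7 + 31.5 + 26.1
Sum = 263.5 mm
Mean = 263.5 / 8 = 32.94 mm

32.94 mm


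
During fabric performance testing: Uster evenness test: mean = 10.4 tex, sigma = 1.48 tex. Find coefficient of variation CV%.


Formula: CV% = (standard deviation / mean) * 100
Step 1: Ratio = 1.48 / 10.4 = 0.142308
Step 2: CV% = 0.142308 * 100 = 14.2308% ≈ 14.2%

14.2%


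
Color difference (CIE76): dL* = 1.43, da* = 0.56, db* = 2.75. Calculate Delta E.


Formula: Delta E = sqrt(dL*^2 + da*^2 + db*^2)
Step 1: dL*^2 = 1.43^2 = 2.0449
Step 2: da*^2 = 0.56^2 = 0.3136
Step 3: db*^2 = 2.75^2 = 7.5625
Step 4: Sum = 2.0449 + 0.3136 + 7.5625 = 9.921
Step 5: Delta E = sqrt(9.921) = 3.15

3.15 Delta E


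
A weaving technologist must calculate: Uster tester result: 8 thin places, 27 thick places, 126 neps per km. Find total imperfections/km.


Formula: Total = thin places + thick places + neps
Total = 8 + 27 + 126
Total = 161 imperfections/km

161 imperfections/km


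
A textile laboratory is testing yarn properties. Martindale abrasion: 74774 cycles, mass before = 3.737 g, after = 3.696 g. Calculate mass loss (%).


Formula: Mass loss% = ((m_before - m_after) / m_before) * 100
Step 1: Mass loss = 3.737 - 3.696 = 0.041 g
Step 2: Ratio = 0.041 / 3.737 = 0.0109714
Step 3: Mass loss% = 0.0109714 * 100 = 1.09714% ≈ 1.10%

1.10%


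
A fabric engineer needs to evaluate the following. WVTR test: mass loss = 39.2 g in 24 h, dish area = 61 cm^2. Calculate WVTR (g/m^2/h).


Formula: WVTR = mass_loss / (area * time)
Step 1: Convert area: 61 cm^2 = 0.0061 m^2
Step 2: WVTR = 39.2 g / (0.0061 m^2 * 24 h)
Step 3: WVTR = 39.2 / 0.1464 = 267.8 g/m^2/h

267.8 g/m^2/h


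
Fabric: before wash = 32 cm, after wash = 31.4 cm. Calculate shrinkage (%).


Formula: Shrinkage% = ((L_before - L_after) / L_before) * 100
Step 1: Shrinkage = 32 - 31.4 = 0.6 cm
Step 2: Shrinkage% = (0.6 / 32) * 100
Step 3: Shrinkage% = 0.01875 * 100 = 1.875% ≈ 1.9%

1.9%


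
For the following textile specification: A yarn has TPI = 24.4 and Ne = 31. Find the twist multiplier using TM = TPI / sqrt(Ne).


Formula: TM = TPI / sqrt(Ne)
Step 1: sqrt(Ne) = sqrt(31) = 5.5678
Step 2: TM = 24.4 / 5.5678 = 4.38

4.38 TM


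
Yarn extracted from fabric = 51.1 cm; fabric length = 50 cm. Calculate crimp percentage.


Formula: Crimp% = ((L_yarn - L_fabric) / L_fabric) * 100
Step 1: Extension = 51.1 - 50 = 1.1 cm
Step 2: Crimp% = (1.1 / 50) * 100
Step 3: Crimp% = 0.022 * 100 = 2.2%

2.2%


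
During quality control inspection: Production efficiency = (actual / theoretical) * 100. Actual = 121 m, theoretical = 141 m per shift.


Formula: Efficiency% = (Actual output / Theoretical output) * 100
Efficiency% = (121 / 141) * 100
Efficiency% = 0.858156 * 100 = 85.8156% ≈ 85.8%

85.8%


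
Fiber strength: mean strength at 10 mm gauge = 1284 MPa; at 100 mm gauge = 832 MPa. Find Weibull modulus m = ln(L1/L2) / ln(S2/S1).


Formula: m = ln(L1/L2) / ln(S2/S1)
Step 1: ln(L1/L2) = ln(10/100) = -2.30259
Step 2: S2/S1 = 832/1284 = 0.64798
Step 3: ln(S2/S1) = ln(0.64798) = -0.43390
Step 4: m = -2.30259 / -0.43390 = 5.31

5.31 (Weibull m)


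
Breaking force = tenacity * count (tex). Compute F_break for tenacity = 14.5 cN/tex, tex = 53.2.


Formula: Breaking force = Tenacity * Linear density
F = 14.5 cN/tex * 53.2 tex
F = 771.40 cN

771.40 cN


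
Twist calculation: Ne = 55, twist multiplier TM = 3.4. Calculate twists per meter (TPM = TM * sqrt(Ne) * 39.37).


Formula: TPM = TM * sqrt(Ne) * 39.37
Step 1: sqrt(Ne) = sqrt(55) = 7.4162
Step 2: TM * sqrt(Ne) = 3.4 * 7.4162 = 25.2151
Step 3: TPM = 25.2151 * 39.37 = 993 twists/m

993 twists/m


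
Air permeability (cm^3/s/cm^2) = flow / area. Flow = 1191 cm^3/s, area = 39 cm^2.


Formula: Air Permeability = Airflow / Test Area
AP = 1191 cm^3/s / 39 cm^2
AP = 30.5 cm^3/s/cm^2

30.5 cm^3/s/cm^2


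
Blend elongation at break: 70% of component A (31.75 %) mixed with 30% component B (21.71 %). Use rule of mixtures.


Formula: Blend property = (fraction_A * property_A) + (fraction_B * property_B)
Step 1: Contribution A = 70/100 * 31.75 % = 22.225 %
Step 2: Contribution B = 30/100 * 21.71 % = 6.513 %
Step 3: Blend elongation at break = 22.225 + 6.513 = 28.738 %

28.738 %


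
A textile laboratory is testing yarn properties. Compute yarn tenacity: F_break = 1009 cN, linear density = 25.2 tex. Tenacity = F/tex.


Formula: Tenacity = Breaking force / Linear density
Tenacity = 1009 cN / 25.2 tex
Tenacity = 40.04 cN/tex

40.04 cN/tex


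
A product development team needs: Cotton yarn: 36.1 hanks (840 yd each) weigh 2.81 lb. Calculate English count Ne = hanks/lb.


Formula: Ne = hanks / mass_lb
Substituting: Ne = 36.1 / 2.81
Ne = 12.8

12.8 Ne


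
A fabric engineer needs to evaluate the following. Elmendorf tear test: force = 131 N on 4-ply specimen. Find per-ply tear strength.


Formula: Per-ply strength = Total force / Number of plies
Per-ply = 131 N / 4
Per-ply = 32.75 N

32.75 N


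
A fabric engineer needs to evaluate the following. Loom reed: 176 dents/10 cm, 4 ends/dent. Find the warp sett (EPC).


Formula: EPC = (dents per 10 cm * ends per dent) / 10
Step 1: Total ends per 10 cm = 176 * 4 = 704
Step 2: EPC = 704 / 10 = 70.4 ends/cm

70.4 ends/cm


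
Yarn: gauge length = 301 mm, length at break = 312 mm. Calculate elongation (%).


Formula: Elongation (%) = ((L_break - L0) / L0) * 100
Step 1: Extension = 312 - 301 = 11 mm
Step 2: Elongation = (11 / 301) * 100
Step 3: Elongation = 0.036545 * 100 = 3.6545% ≈ 3.7%

3.7%


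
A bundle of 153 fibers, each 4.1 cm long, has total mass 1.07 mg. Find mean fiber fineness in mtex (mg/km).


Formula: fineness (mtex) = mass (mg) / total length (km) = (mass_mg / total_length_m) * 1000
Step 1: Convert fiber length: 4.1 cm = 0.041 m
Step 2: Total fiber length = 153 * 0.041 = 6.273 m
Step 3: Linear density = 1.07 mg / 6.273 m = 0.1706 mg/m
Step 4: fineness = 0.1706 * 1000 = 170.6 mtex

170.6 mtex


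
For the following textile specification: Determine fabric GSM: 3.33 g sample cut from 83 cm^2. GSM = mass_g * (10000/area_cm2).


Formula: GSM = mass_g / area_m2
Step 1: Convert area: 83 cm^2 = 83 / 10000 = 0.0083 m^2
Step 2: GSM = 3.33 g / 0.0083 m^2 = 401.2 g/m^2

401.2 g/m^2


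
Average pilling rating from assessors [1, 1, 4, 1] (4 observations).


Formula: Mean = sum / count
Sum = 1 + 1 + 4 + 1 = 7
Mean = 7 / 4 = 1.8

1.8


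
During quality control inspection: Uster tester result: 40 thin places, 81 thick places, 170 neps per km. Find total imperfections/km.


Formula: Total = thin places + thick places + neps
Total = 40 + 81 + 170
Total = 291 imperfections/km

291 imperfections/km


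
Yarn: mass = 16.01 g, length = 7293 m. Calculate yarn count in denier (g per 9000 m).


Formula: den = (mass_g / length_m) * 9000
Substituting: den = (16.01 / 7293) * 9000
Intermediate: 16.01 / 7293 = 0.00219526 g/m
den = 0.00219526 * 9000 = 19.8 denier

19.8 denier


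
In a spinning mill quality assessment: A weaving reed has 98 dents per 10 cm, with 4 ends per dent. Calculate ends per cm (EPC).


Formula: EPC = (dents per 10 cm * ends per dent) / 10
Step 1: Total ends per 10 cm = 98 * 4 = 392
Step 2: EPC = 392 / 10 = 39.2 ends/cm

39.2 ends/cm


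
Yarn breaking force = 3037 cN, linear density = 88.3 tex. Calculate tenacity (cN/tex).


Formula: Tenacity = Breaking force / Linear density
Tenacity = 3037 cN / 88.3 tex
Tenacity = 34.39 cN/tex

34.39 cN/tex


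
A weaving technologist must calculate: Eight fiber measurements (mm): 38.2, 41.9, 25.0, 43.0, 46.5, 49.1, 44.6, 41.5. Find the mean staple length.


Formula: Mean = sum of lengths / count
Sum = 38.2 + 41.9 + 25.0 + 43.0 + 46.5 + 49.1 + 44.6 + 41.5
Sum = 329.8 mm
Mean = 329.8 / 8 = 41.23 mm

41.23 mm


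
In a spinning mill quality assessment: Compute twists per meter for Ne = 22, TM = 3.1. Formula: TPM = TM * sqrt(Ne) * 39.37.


Formula: TPM = TM * sqrt(Ne) * 39.37
Step 1: sqrt(Ne) = sqrt(22) = 4.6904
Step 2: TM * sqrt(Ne) = 3.1 * 4.6904 = 14.5402
Step 3: TPM = 14.5402 * 39.37 = 572 twists/m

572 twists/m


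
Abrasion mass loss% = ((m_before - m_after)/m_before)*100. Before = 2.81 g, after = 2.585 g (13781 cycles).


Formula: Mass loss% = ((m_before - m_after) / m_before) * 100
Step 1: Mass loss = 2.81 - 2.585 = 0.225 g
Step 2: Ratio = 0.225 / 2.81 = 0.0800712
Step 3: Mass loss% = 0.0800712 * 100 = 8.00712% ≈ 8.01%

8.01%


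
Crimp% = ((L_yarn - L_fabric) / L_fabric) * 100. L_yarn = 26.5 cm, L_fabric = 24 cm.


Formula: Crimp% = ((L_yarn - L_fabric) / L_fabric) * 100
Step 1: Extension = 26.5 - 24 = 2.5 cm
Step 2: Crimp% = (2.5 / 24) * 100
Step 3: Crimp% = 0.104167 * 100 = 10.4167% ≈ 10.4%

10.4%


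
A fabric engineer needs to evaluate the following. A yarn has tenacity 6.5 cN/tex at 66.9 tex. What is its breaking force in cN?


Formula: Breaking force = Tenacity * Linear density
F = 6.5 cN/tex * 66.9 tex
F = 434.85 cN

434.85 cN


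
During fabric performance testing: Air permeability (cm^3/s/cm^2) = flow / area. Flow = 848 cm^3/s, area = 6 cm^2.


Formula: Air Permeability = Airflow / Test Area
AP = 848 cm^3/s / 6 cm^2
AP = 141.3 cm^3/s/cm^2

141.3 cm^3/s/cm^2


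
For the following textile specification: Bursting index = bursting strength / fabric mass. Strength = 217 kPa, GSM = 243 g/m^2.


Formula: Bursting Index = Bursting Strength / Fabric GSM
BI = 217 kPa / 243 g/m^2
BI = 0.893 kPa/(g/m^2)

0.893 kPa/(g/m^2)


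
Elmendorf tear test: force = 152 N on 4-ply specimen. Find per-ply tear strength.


Formula: Per-ply strength = Total force / Number of plies
Per-ply = 152 N / 4
Per-ply = 38 N

38 N


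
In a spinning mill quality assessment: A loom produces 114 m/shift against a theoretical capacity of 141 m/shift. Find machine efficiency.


Formula: Efficiency% = (Actual output / Theoretical output) * 100
Efficiency% = (114 / 141) * 100
Efficiency% = 0.808511 * 100 = 80.8511% ≈ 80.9%

80.9%


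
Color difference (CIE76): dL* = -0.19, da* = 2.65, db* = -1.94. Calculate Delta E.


Formula: Delta E = sqrt(dL*^2 + da*^2 + db*^2)
Step 1: dL*^2 = (-0.19)^2 = 0.0361
Step 2: da*^2 = 2.65^2 = 7.0225
Step 3: db*^2 = (-1.94)^2 = 3.7636
Step 4: Sum = 0.0361 + 7.0225 + 3.7636 = 10.8222
Step 5: Delta E = sqrt(10.8222) = 3.29

3.29 Delta E


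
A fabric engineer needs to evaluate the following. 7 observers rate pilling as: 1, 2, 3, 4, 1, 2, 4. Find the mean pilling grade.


Formula: Mean = sum / count
Sum = 1 + 2 + 3 + 4 + 1 + 2 + 4 = 17
Mean = 17 / 7 = 2.4

2.4


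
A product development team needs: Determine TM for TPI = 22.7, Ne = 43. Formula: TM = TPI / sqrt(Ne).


Formula: TM = TPI / sqrt(Ne)
Step 1: sqrt(Ne) = sqrt(43) = 6.5574
Step 2: TM = 22.7 / 6.5574 = 3.46

3.46 TM


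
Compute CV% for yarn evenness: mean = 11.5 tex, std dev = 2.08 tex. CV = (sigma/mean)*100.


Formula: CV% = (standard deviation / mean) * 100
Step 1: Ratio = 2.08 / 11.5 = 0.18087
Step 2: CV% = 0.18087 * 100 = 18.087% ≈ 18.1%

18.1%


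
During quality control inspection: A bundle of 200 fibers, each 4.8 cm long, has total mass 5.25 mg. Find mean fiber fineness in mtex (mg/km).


Formula: fineness (mtex) = mass (mg) / total length (km) = (mass_mg / total_length_m) * 1000
Step 1: Convert fiber length: 4.8 cm = 0.048 m
Step 2: Total fiber length = 200 * 0.048 = 9.6 m
Step 3: Linear density = 5.25 mg / 9.6 m = 0.5469 mg/m
Step 4: fineness = 0.5469 * 1000 = 546.9 mtex

546.9 mtex


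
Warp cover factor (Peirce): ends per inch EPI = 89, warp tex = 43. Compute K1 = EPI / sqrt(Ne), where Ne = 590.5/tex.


Formula: K1 = EPI / sqrt(Ne), with Ne = 590.5 / tex_warp
Step 1: Ne = 590.5 / 43 = 13.733
Step 2: sqrt(Ne) = sqrt(13.733) = 3.7058
Step 3: K1 = 89 / 3.7058 = 24.0

24.0


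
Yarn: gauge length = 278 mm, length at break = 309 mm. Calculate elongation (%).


Formula: Elongation (%) = ((L_break - L0) / L0) * 100
Step 1: Extension = 309 - 278 = 31 mm
Step 2: Elongation = (31 / 278) * 100
Step 3: Elongation = 0.111511 * 100 = 11.1511% ≈ 11.2%

11.2%


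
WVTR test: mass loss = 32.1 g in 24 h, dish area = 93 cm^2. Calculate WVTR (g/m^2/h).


Formula: WVTR = mass_loss / (area * time)
Step 1: Convert area: 93 cm^2 = 0.0093 m^2
Step 2: WVTR = 32.1 g / (0.0093 m^2 * 24 h)
Step 3: WVTR = 32.1 / 0.2232 = 143.8 g/m^2/h

143.8 g/m^2/h


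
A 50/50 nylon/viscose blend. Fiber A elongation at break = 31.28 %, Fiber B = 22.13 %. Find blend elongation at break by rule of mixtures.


Formula: Blend property = (fraction_A * property_A) + (fraction_B * property_B)
Step 1: Contribution A = 50/100 * 31.28 % = 15.64 %
Step 2: Contribution B = 50/100 * 22.13 % = 11.065 %
Step 3: Blend elongation at break = 15.64 + 11.065 = 26.705 %

26.705 %


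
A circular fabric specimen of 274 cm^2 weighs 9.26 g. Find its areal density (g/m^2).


Formula: GSM = mass_g / area_m2
Step 1: Convert area: 274 cm^2 = 274 / 10000 = 0.0274 m^2
Step 2: GSM = 9.26 g / 0.0274 m^2 = 338.0 g/m^2

338.0 g/m^2


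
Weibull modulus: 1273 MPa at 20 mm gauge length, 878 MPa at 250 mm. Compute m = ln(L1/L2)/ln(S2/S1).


Formula: m = ln(L1/L2) / ln(S2/S1)
Step 1: ln(L1/L2) = ln(20/250) = -2.52573
Step 2: S2/S1 = 878/1273 = 0.68971
Step 3: ln(S2/S1) = ln(0.68971) = -0.37148
Step 4: m = -2.52573 / -0.37148 = 6.80

6.80 (Weibull m)


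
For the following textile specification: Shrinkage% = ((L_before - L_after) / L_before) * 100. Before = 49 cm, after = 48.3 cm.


Formula: Shrinkage% = ((L_before - L_after) / L_before) * 100
Step 1: Shrinkage = 49 - 48.3 = 0.7 cm
Step 2: Shrinkage% = (0.7 / 49) * 100
Step 3: Shrinkage% = 0.014286 * 100 = 1.4286% ≈ 1.4%

1.4%


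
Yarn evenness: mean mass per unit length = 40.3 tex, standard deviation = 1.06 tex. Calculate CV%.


Formula: CV% = (standard deviation / mean) * 100
Step 1: Ratio = 1.06 / 40.3 = 0.026303
Step 2: CV% = 0.026303 * 100 = 2.6303% ≈ 2.6%

2.6%


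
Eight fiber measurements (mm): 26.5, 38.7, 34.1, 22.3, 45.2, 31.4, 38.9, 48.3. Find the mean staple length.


Formula: Mean = sum of lengths / count
Sum = 26.5 + 38.7 + 34.1 + 22.3 + 45.2 + 31.4 + 38.9 + 48.3
Sum = 285.4 mm
Mean = 285.4 / 8 = 35.68 mm

35.68 mm


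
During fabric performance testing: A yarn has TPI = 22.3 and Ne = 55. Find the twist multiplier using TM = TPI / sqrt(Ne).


Formula: TM = TPI / sqrt(Ne)
Step 1: sqrt(Ne) = sqrt(55) = 7.4162
Step 2: TM = 22.3 / 7.4162 = 3.01

3.01 TM


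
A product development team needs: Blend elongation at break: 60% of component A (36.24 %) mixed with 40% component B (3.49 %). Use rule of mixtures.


Formula: Blend property = (fraction_A * property_A) + (fraction_B * property_B)
Step 1: Contribution A = 60/100 * 36.24 % = 21.744 %
Step 2: Contribution B = 40/100 * 3.49 % = 1.396 %
Step 3: Blend elongation at break = 21.744 + 1.396 = 23.14 %

23.14 %


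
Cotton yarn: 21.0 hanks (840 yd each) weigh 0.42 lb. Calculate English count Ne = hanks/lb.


Formula: Ne = hanks / mass_lb
Substituting: Ne = 21.0 / 0.42
Ne = 50.0

50.0 Ne


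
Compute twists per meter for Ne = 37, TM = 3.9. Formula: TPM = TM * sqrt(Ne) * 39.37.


Formula: TPM = TM * sqrt(Ne) * 39.37
Step 1: sqrt(Ne) = sqrt(37) = 6.0828
Step 2: TM * sqrt(Ne) = 3.9 * 6.0828 = 23.7229
Step 3: TPM = 23.7229 * 39.37 = 934 twists/m

934 twists/m


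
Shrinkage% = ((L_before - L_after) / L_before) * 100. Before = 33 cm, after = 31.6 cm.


Formula: Shrinkage% = ((L_before - L_after) / L_before) * 100
Step 1: Shrinkage = 33 - 31.6 = 1.4 cm
Step 2: Shrinkage% = (1.4 / 33) * 100
Step 3: Shrinkage% = 0.042424 * 100 = 4.2424% ≈ 4.2%

4.2%


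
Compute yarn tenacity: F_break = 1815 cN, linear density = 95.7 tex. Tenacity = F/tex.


Formula: Tenacity = Breaking force / Linear density
Tenacity = 1815 cN / 95.7 tex
Tenacity = 18.97 cN/tex

18.97 cN/tex


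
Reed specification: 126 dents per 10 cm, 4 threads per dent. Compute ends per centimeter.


Formula: EPC = (dents per 10 cm * ends per dent) / 10
Step 1: Total ends per 10 cm = 126 * 4 = 504
Step 2: EPC = 504 / 10 = 50.4 ends/cm

50.4 ends/cm


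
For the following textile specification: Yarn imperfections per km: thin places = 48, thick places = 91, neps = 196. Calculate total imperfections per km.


Formula: Total = thin places + thick places + neps
Total = 48 + 91 + 196
Total = 335 imperfections/km

335 imperfections/km


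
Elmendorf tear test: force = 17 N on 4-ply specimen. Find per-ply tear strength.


Formula: Per-ply strength = Total force / Number of plies
Per-ply = 17 N / 4
Per-ply = 4.25 N

4.25 N


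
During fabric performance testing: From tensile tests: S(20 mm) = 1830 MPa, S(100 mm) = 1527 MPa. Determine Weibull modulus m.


Formula: m = ln(L1/L2) / ln(S2/S1)
Step 1: ln(L1/L2) = ln(20/100) = -1.60944
Step 2: S2/S1 = 1527/1830 = 0.83443
Step 3: ln(S2/S1) = ln(0.83443) = -0.18101
Step 4: m = -1.60944 / -0.18101 = 8.89

8.89 (Weibull m)


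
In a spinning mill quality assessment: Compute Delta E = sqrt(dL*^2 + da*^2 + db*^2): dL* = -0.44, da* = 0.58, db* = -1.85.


Formula: Delta E = sqrt(dL*^2 + da*^2 + db*^2)
Step 1: dL*^2 = (-0.44)^2 = 0.1936
Step 2: da*^2 = 0.58^2 = 0.3364
Step 3: db*^2 = (-1.85)^2 = 3.4225
Step 4: Sum = 0.1936 + 0.3364 + 3.4225 = 3.9525
Step 5: Delta E = sqrt(3.9525) = 1.99

1.99 Delta E


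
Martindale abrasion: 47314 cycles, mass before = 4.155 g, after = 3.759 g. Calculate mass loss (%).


Formula: Mass loss% = ((m_before - m_after) / m_before) * 100
Step 1: Mass loss = 4.155 - 3.759 = 0.396 g
Step 2: Ratio = 0.396 / 4.155 = 0.0953069
Step 3: Mass loss% = 0.0953069 * 100 = 9.53069% ≈ 9.53%

9.53%


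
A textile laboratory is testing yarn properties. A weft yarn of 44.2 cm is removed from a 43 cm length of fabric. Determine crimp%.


Formula: Crimp% = ((L_yarn - L_fabric) / L_fabric) * 100
Step 1: Extension = 44.2 - 43 = 1.2 cm
Step 2: Crimp% = (1.2 / 43) * 100
Step 3: Crimp% = 0.027907 * 100 = 2.7907% ≈ 2.8%

2.8%


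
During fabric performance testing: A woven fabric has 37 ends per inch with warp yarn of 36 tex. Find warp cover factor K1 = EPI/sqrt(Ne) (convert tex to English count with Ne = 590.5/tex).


Formula: K1 = EPI / sqrt(Ne), with Ne = 590.5 / tex_warp
Step 1: Ne = 590.5 / 36 = 16.403
Step 2: sqrt(Ne) = sqrt(16.403) = 4.0501
Step 3: K1 = 37 / 4.0501 = 9.1

9.1


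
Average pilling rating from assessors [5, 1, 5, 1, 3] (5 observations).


Formula: Mean = sum / count
Sum = 5 + 1 + 5 + 1 + 3 = 15
Mean = 15 / 5 = 3.0

3.0


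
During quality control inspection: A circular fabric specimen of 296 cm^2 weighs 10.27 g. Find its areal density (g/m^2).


Formula: GSM = mass_g / area_m2
Step 1: Convert area: 296 cm^2 = 296 / 10000 = 0.0296 m^2
Step 2: GSM = 10.27 g / 0.0296 m^2 = 347.0 g/m^2

347.0 g/m^2


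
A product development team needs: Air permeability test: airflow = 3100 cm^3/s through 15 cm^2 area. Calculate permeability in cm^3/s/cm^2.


Formula: Air Permeability = Airflow / Test Area
AP = 3100 cm^3/s / 15 cm^2
AP = 206.7 cm^3/s/cm^2

206.7 cm^3/s/cm^2


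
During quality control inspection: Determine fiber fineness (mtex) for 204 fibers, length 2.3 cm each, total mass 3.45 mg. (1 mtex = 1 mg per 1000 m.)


Formula: fineness (mtex) = mass (mg) / total length (km) = (mass_mg / total_length_m) * 1000
Step 1: Convert fiber length: 2.3 cm = 0.023 m
Step 2: Total fiber length = 204 * 0.023 = 4.692 m
Step 3: Linear density = 3.45 mg / 4.692 m = 0.7353 mg/m
Step 4: fineness = 0.7353 * 1000 = 735.3 mtex

735.3 mtex


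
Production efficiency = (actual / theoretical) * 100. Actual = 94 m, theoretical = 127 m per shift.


Formula: Efficiency% = (Actual output / Theoretical output) * 100
Efficiency% = (94 / 127) * 100
Efficiency% = 0.740157 * 100 = 74.0157% ≈ 74.0%

74.0%


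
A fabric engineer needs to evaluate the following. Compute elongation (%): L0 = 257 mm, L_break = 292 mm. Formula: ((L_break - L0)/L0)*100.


Formula: Elongation (%) = ((L_break - L0) / L0) * 100
Step 1: Extension = 292 - 257 = 35 mm
Step 2: Elongation = (35 / 257) * 100
Step 3: Elongation = 0.136187 * 100 = 13.6187% ≈ 13.6%

13.6%


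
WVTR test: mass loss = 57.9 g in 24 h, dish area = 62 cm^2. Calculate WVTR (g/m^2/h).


Formula: WVTR = mass_loss / (area * time)
Step 1: Convert area: 62 cm^2 = 0.0062 m^2
Step 2: WVTR = 57.9 g / (0.0062 m^2 * 24 h)
Step 3: WVTR = 57.9 / 0.1488 = 389.1 g/m^2/h

389.1 g/m^2/h


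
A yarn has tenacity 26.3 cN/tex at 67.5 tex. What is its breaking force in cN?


Formula: Breaking force = Tenacity * Linear density
F = 26.3 cN/tex * 67.5 tex
F = 1775.25 cN

1775.25 cN


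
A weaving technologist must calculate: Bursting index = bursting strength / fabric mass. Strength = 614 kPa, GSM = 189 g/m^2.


Formula: Bursting Index = Bursting Strength / Fabric GSM
BI = 614 kPa / 189 g/m^2
BI = 3.249 kPa/(g/m^2)

3.249 kPa/(g/m^2)


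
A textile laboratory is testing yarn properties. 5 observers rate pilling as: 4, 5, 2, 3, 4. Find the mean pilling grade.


Formula: Mean = sum / count
Sum = 4 + 5 + 2 + 3 + 4 = 18
Mean = 18 / 5 = 3.6

3.6


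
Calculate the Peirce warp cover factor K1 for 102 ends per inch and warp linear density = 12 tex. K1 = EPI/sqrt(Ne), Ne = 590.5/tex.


Formula: K1 = EPI / sqrt(Ne), with Ne = 590.5 / tex_warp
Step 1: Ne = 590.5 / 12 = 49.208
Step 2: sqrt(Ne) = sqrt(49.208) = 7.0148
Step 3: K1 = 102 / 7.0148 = 14.5

14.5


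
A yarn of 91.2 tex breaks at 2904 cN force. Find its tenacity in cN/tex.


Formula: Tenacity = Breaking force / Linear density
Tenacity = 2904 cN / 91.2 tex
Tenacity = 31.84 cN/tex

31.84 cN/tex


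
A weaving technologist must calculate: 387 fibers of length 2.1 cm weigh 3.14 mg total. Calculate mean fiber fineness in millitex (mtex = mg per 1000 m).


Formula: fineness (mtex) = mass (mg) / total length (km) = (mass_mg / total_length_m) * 1000
Step 1: Convert fiber length: 2.1 cm = 0.021 m
Step 2: Total fiber length = 387 * 0.021 = 8.127 m
Step 3: Linear density = 3.14 mg / 8.127 m = 0.3864 mg/m
Step 4: fineness = 0.3864 * 1000 = 386.4 mtex

386.4 mtex


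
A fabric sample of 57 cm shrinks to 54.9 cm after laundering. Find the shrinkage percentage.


Formula: Shrinkage% = ((L_before - L_after) / L_before) * 100
Step 1: Shrinkage = 57 - 54.9 = 2.1 cm
Step 2: Shrinkage% = (2.1 / 57) * 100
Step 3: Shrinkage% = 0.036842 * 100 = 3.6842% ≈ 3.7%

3.7%


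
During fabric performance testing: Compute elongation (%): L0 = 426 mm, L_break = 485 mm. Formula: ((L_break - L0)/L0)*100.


Formula: Elongation (%) = ((L_break - L0) / L0) * 100
Step 1: Extension = 485 - 426 = 59 mm
Step 2: Elongation = (59 / 426) * 100
Step 3: Elongation = 0.138498 * 100 = 13.8498% ≈ 13.8%

13.8%


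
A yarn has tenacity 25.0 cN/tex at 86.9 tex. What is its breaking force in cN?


Formula: Breaking force = Tenacity * Linear density
F = 25.0 cN/tex * 86.9 tex
F = 2172.50 cN

2172.50 cN


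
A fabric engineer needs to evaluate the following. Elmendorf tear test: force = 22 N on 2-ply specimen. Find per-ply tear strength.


Formula: Per-ply strength = Total force / Number of plies
Per-ply = 22 N / 2
Per-ply = 11 N

11 N


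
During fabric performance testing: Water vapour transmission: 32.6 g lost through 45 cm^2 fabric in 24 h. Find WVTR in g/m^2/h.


Formula: WVTR = mass_loss / (area * time)
Step 1: Convert area: 45 cm^2 = 0.0045 m^2
Step 2: WVTR = 32.6 g / (0.0045 m^2 * 24 h)
Step 3: WVTR = 32.6 / 0.108 = 301.9 g/m^2/h

301.9 g/m^2/h


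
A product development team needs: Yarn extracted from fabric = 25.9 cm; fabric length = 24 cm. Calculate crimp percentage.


Formula: Crimp% = ((L_yarn - L_fabric) / L_fabric) * 100
Step 1: Extension = 25.9 - 24 = 1.9 cm
Step 2: Crimp% = (1.9 / 24) * 100
Step 3: Crimp% = 0.079167 * 100 = 7.9167% ≈ 7.9%

7.9%


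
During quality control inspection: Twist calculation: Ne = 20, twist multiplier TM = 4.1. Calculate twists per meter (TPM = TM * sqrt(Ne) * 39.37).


Formula: TPM = TM * sqrt(Ne) * 39.37
Step 1: sqrt(Ne) = sqrt(20) = 4.4721
Step 2: TM * sqrt(Ne) = 4.1 * 4.4721 = 18.3356
Step 3: TPM = 18.3356 * 39.37 = 722 twists/m

722 twists/m


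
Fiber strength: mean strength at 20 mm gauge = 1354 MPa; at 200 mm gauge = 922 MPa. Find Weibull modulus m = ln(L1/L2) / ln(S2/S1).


Formula: m = ln(L1/L2) / ln(S2/S1)
Step 1: ln(L1/L2) = ln(20/200) = -2.30259
Step 2: S2/S1 = 922/1354 = 0.68095
Step 3: ln(S2/S1) = ln(0.68095) = -0.38427
Step 4: m = -2.30259 / -0.38427 = 5.99

5.99 (Weibull m)


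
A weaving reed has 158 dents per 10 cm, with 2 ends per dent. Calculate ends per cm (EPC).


Formula: EPC = (dents per 10 cm * ends per dent) / 10
Step 1: Total ends per 10 cm = 158 * 2 = 316
Step 2: EPC = 316 / 10 = 31.6 ends/cm

31.6 ends/cm


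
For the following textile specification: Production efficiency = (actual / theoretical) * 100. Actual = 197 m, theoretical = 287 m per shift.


Formula: Efficiency% = (Actual output / Theoretical output) * 100
Efficiency% = (197 / 287) * 100
Efficiency% = 0.686411 * 100 = 68.6411% ≈ 68.6%

68.6%


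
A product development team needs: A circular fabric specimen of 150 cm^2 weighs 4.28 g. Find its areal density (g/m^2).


Formula: GSM = mass_g / area_m2
Step 1: Convert area: 150 cm^2 = 150 / 10000 = 0.015 m^2
Step 2: GSM = 4.28 g / 0.015 m^2 = 285.3 g/m^2

285.3 g/m^2


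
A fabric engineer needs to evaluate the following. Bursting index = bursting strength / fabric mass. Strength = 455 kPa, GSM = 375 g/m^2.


Formula: Bursting Index = Bursting Strength / Fabric GSM
BI = 455 kPa / 375 g/m^2
BI = 1.213 kPa/(g/m^2)

1.213 kPa/(g/m^2)


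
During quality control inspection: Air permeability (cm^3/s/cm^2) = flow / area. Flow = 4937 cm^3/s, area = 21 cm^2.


Formula: Air Permeability = Airflow / Test Area
AP = 4937 cm^3/s / 21 cm^2
AP = 235.1 cm^3/s/cm^2

235.1 cm^3/s/cm^2


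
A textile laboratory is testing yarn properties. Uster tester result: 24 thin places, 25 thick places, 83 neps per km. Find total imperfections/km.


Formula: Total = thin places + thick places + neps
Total = 24 + 25 + 83
Total = 132 imperfections/km

132 imperfections/km


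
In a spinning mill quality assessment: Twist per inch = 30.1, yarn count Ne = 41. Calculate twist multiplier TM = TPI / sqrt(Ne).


Formula: TM = TPI / sqrt(Ne)
Step 1: sqrt(Ne) = sqrt(41) = 6.4031
Step 2: TM = 30.1 / 6.4031 = 4.70

4.70 TM


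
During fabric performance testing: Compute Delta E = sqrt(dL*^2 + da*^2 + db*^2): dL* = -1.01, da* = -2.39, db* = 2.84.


Formula: Delta E = sqrt(dL*^2 + da*^2 + db*^2)
Step 1: dL*^2 = (-1.01)^2 = 1.0201
Step 2: da*^2 = (-2.39)^2 = 5.7121
Step 3: db*^2 = 2.84^2 = 8.0656
Step 4: Sum = 1.0201 + 5.7121 + 8.0656 = 14.7978
Step 5: Delta E = sqrt(14.7978) = 3.85

3.85 Delta E


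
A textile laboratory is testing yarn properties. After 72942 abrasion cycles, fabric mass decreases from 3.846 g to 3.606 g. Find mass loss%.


Formula: Mass loss% = ((m_before - m_after) / m_before) * 100
Step 1: Mass loss = 3.846 - 3.606 = 0.24 g
Step 2: Ratio = 0.24 / 3.846 = 0.0624025
Step 3: Mass loss% = 0.0624025 * 100 = 6.24025% ≈ 6.24%

6.24%


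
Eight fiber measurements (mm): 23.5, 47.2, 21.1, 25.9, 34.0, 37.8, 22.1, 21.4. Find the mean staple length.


Formula: Mean = sum of lengths / count
Sum = 23.5 + 47.2 + 21.1 + 25.9 + 34.0 + 37.8 + 22.1 + 21.4
Sum = 233.0 mm
Mean = 233.0 / 8 = 29.13 mm

29.13 mm


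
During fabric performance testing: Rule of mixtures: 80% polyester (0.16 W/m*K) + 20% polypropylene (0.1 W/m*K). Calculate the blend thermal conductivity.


Formula: Blend property = (fraction_A * property_A) + (fraction_B * property_B)
Step 1: Contribution A = 80/100 * 0.16 W/m*K = 0.128 W/m*K
Step 2: Contribution B = 20/100 * 0.1 W/m*K = 0.02 W/m*K
Step 3: Blend thermal conductivity = 0.128 + 0.02 = 0.148 W/m*K

0.148 W/m*K


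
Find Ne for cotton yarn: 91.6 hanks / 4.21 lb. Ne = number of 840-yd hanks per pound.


Formula: Ne = hanks / mass_lb
Substituting: Ne = 91.6 / 4.21
Ne = 21.8

21.8 Ne


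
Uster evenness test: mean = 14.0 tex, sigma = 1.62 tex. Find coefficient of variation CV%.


Formula: CV% = (standard deviation / mean) * 100
Step 1: Ratio = 1.62 / 14.0 = 0.115714
Step 2: CV% = 0.115714 * 100 = 11.5714% ≈ 11.6%

11.6%


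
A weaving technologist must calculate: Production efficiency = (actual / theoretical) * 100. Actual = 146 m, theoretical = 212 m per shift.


Formula: Efficiency% = (Actual output / Theoretical output) * 100
Efficiency% = (146 / 212) * 100
Efficiency% = 0.688679 * 100 = 68.8679% ≈ 68.9%

68.9%


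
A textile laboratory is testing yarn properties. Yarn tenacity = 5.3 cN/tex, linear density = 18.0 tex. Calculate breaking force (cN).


Formula: Breaking force = Tenacity * Linear density
F = 5.3 cN/tex * 18.0 tex
F = 95.40 cN

95.40 cN


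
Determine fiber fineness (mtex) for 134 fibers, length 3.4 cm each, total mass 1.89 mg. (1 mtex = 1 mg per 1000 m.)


Formula: fineness (mtex) = mass (mg) / total length (km) = (mass_mg / total_length_m) * 1000
Step 1: Convert fiber length: 3.4 cm = 0.034 m
Step 2: Total fiber length = 134 * 0.034 = 4.556 m
Step 3: Linear density = 1.89 mg / 4.556 m = 0.4148 mg/m
Step 4: fineness = 0.4148 * 1000 = 414.8 mtex

414.8 mtex


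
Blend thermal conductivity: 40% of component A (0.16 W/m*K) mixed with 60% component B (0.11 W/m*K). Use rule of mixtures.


Formula: Blend property = (fraction_A * property_A) + (fraction_B * property_B)
Step 1: Contribution A = 40/100 * 0.16 W/m*K = 0.064 W/m*K
Step 2: Contribution B = 60/100 * 0.11 W/m*K = 0.066 W/m*K
Step 3: Blend thermal conductivity = 0.064 + 0.066 = 0.13 W/m*K

0.13 W/m*K


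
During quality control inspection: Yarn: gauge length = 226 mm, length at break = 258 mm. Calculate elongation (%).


Formula: Elongation (%) = ((L_break - L0) / L0) * 100
Step 1: Extension = 258 - 226 = 32 mm
Step 2: Elongation = (32 / 226) * 100
Step 3: Elongation = 0.141593 * 100 = 14.1593% ≈ 14.2%

14.2%


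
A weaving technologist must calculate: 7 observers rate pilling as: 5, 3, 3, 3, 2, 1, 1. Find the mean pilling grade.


Formula: Mean = sum / count
Sum = 5 + 3 + 3 + 3 + 2 + 1 + 1 = 18
Mean = 18 / 7 = 2.6

2.6


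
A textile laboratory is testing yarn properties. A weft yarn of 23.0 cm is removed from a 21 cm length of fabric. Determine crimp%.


Formula: Crimp% = ((L_yarn - L_fabric) / L_fabric) * 100
Step 1: Extension = 23.0 - 21 = 2.0 cm
Step 2: Crimp% = (2.0 / 21) * 100
Step 3: Crimp% = 0.095238 * 100 = 9.5238% ≈ 9.5%

9.5%


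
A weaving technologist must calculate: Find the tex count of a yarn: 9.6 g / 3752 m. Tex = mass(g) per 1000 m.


Formula: Tex = (mass_g / length_m) * 1000
Substituting: Tex = (9.6 / 3752) * 1000
Intermediate: 9.6 / 3752 = 0.00255864 g/m
Tex = 0.00255864 * 1000 = 2.56 tex

2.56 tex


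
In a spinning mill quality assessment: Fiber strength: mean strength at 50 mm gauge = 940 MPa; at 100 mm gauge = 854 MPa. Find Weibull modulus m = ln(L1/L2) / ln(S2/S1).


Formula: m = ln(L1/L2) / ln(S2/S1)
Step 1: ln(L1/L2) = ln(50/100) = -0.69315
Step 2: S2/S1 = 854/940 = 0.90851
Step 3: ln(S2/S1) = ln(0.90851) = -0.09595
Step 4: m = -0.69315 / -0.09595 = 7.22

7.22 (Weibull m)


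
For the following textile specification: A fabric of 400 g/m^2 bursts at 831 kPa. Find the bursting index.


Formula: Bursting Index = Bursting Strength / Fabric GSM
BI = 831 kPa / 400 g/m^2
BI = 2.078 kPa/(g/m^2)

2.078 kPa/(g/m^2)


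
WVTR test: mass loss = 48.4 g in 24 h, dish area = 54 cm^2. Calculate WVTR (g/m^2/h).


Formula: WVTR = mass_loss / (area * time)
Step 1: Convert area: 54 cm^2 = 0.0054 m^2
Step 2: WVTR = 48.4 g / (0.0054 m^2 * 24 h)
Step 3: WVTR = 48.4 / 0.1296 = 373.5 g/m^2/h

373.5 g/m^2/h


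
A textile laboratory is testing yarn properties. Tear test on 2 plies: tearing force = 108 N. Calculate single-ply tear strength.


Formula: Per-ply strength = Total force / Number of plies
Per-ply = 108 N / 2
Per-ply = 54 N

54 N


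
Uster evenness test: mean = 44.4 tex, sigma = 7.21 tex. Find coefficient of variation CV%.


Formula: CV% = (standard deviation / mean) * 100
Step 1: Ratio = 7.21 / 44.4 = 0.162387
Step 2: CV% = 0.162387 * 100 = 16.2387% ≈ 16.2%

16.2%


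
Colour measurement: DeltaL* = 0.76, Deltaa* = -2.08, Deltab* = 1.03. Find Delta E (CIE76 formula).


Formula: Delta E = sqrt(dL*^2 + da*^2 + db*^2)
Step 1: dL*^2 = 0.76^2 = 0.5776
Step 2: da*^2 = (-2.08)^2 = 4.3264
Step 3: db*^2 = 1.03^2 = 1.0609
Step 4: Sum = 0.5776 + 4.3264 + 1.0609 = 5.9649
Step 5: Delta E = sqrt(5.9649) = 2.44

2.44 Delta E


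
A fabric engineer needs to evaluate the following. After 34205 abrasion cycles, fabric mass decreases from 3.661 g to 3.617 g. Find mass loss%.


Formula: Mass loss% = ((m_before - m_after) / m_before) * 100
Step 1: Mass loss = 3.661 - 3.617 = 0.044 g
Step 2: Ratio = 0.044 / 3.661 = 0.0120186
Step 3: Mass loss% = 0.0120186 * 100 = 1.20186% ≈ 1.20%

1.20%


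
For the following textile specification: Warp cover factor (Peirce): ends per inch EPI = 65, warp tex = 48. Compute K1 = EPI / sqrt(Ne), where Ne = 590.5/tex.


Formula: K1 = EPI / sqrt(Ne), with Ne = 590.5 / tex_warp
Step 1: Ne = 590.5 / 48 = 12.302
Step 2: sqrt(Ne) = sqrt(12.302) = 3.5074
Step 3: K1 = 65 / 3.5074 = 18.5

18.5


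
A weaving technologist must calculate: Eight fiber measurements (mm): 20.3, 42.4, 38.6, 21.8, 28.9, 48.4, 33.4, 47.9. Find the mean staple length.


Formula: Mean = sum of lengths / count
Sum = 20.3 + 42.4 + 38.6 + 21.8 + 28.9 + 48.4 + 33.4 + 47.9
Sum = 281.7 mm
Mean = 281.7 / 8 = 35.21 mm

35.21 mm


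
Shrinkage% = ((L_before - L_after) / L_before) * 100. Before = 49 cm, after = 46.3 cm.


Formula: Shrinkage% = ((L_before - L_after) / L_before) * 100
Step 1: Shrinkage = 49 - 46.3 = 2.7 cm
Step 2: Shrinkage% = (2.7 / 49) * 100
Step 3: Shrinkage% = 0.055102 * 100 = 5.5102% ≈ 5.5%

5.5%


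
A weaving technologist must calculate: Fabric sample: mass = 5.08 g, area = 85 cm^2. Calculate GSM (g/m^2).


Formula: GSM = mass_g / area_m2
Step 1: Convert area: 85 cm^2 = 85 / 10000 = 0.0085 m^2
Step 2: GSM = 5.08 g / 0.0085 m^2 = 597.6 g/m^2

597.6 g/m^2


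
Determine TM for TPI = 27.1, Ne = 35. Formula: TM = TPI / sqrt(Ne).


Formula: TM = TPI / sqrt(Ne)
Step 1: sqrt(Ne) = sqrt(35) = 5.9161
Step 2: TM = 27.1 / 5.9161 = 4.58

4.58 TM


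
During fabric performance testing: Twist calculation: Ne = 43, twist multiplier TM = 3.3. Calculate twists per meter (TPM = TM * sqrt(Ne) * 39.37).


Formula: TPM = TM * sqrt(Ne) * 39.37
Step 1: sqrt(Ne) = sqrt(43) = 6.5574
Step 2: TM * sqrt(Ne) = 3.3 * 6.5574 = 21.6394
Step 3: TPM = 21.6394 * 39.37 = 852 twists/m

852 twists/m


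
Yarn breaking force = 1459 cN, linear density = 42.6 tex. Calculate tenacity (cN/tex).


Formula: Tenacity = Breaking force / Linear density
Tenacity = 1459 cN / 42.6 tex
Tenacity = 34.25 cN/tex

34.25 cN/tex


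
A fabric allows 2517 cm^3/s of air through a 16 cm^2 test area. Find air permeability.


Formula: Air Permeability = Airflow / Test Area
AP = 2517 cm^3/s / 16 cm^2
AP = 157.3 cm^3/s/cm^2

157.3 cm^3/s/cm^2


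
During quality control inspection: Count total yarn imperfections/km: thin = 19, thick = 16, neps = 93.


Formula: Total = thin places + thick places + neps
Total = 19 + 16 + 93
Total = 128 imperfections/km

128 imperfections/km


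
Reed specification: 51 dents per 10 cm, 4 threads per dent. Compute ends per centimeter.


Formula: EPC = (dents per 10 cm * ends per dent) / 10
Step 1: Total ends per 10 cm = 51 * 4 = 204
Step 2: EPC = 204 / 10 = 20.4 ends/cm

20.4 ends/cm


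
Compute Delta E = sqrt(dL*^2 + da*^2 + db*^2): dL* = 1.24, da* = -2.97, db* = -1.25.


Formula: Delta E = sqrt(dL*^2 + da*^2 + db*^2)
Step 1: dL*^2 = 1.24^2 = 1.5376
Step 2: da*^2 = (-2.97)^2 = 8.8209
Step 3: db*^2 = (-1.25)^2 = 1.5625
Step 4: Sum = 1.5376 + 8.8209 + 1.5625 = 11.921
Step 5: Delta E = sqrt(11.921) = 3.45

3.45 Delta E


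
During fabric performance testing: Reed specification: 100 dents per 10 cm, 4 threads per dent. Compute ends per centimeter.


Formula: EPC = (dents per 10 cm * ends per dent) / 10
Step 1: Total ends per 10 cm = 100 * 4 = 400
Step 2: EPC = 400 / 10 = 40.0 ends/cm

40.0 ends/cm


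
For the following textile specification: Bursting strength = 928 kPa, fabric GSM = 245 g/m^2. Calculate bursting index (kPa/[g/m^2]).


Formula: Bursting Index = Bursting Strength / Fabric GSM
BI = 928 kPa / 245 g/m^2
BI = 3.788 kPa/(g/m^2)

3.788 kPa/(g/m^2)


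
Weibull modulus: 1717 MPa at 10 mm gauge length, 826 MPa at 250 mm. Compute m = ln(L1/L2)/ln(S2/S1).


Formula: m = ln(L1/L2) / ln(S2/S1)
Step 1: ln(L1/L2) = ln(10/250) = -3.21888
Step 2: S2/S1 = 826/1717 = 0.48107
Step 3: ln(S2/S1) = ln(0.48107) = -0.73174
Step 4: m = -3.21888 / -0.73174 = 4.40

4.40 (Weibull m)


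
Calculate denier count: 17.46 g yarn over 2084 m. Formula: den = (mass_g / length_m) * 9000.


Formula: den = (mass_g / length_m) * 9000
Substituting: den = (17.46 / 2084) * 9000
Intermediate: 17.46 / 2084 = 0.00837812 g/m
den = 0.00837812 * 9000 = 75.4 denier

75.4 denier
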